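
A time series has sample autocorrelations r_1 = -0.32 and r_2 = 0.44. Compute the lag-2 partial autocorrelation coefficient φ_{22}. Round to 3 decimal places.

φ_{22} = (r_2 − r_1²) / (1 − r_1²)
r_1² = (-0.32)² = 0.1024
Numerator = 0.44 − 0.1024 = 0.3376; denominator = 1 − 0.1024 = 0.8976
φ_{22} = 0.3376 / 0.8976 = 0.376

0.376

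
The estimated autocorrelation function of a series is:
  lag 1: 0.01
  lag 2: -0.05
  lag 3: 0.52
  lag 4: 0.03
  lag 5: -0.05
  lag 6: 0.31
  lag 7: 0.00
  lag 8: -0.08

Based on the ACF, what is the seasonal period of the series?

The largest autocorrelation is r_3 = 0.52, with a weaker echo at lag 6 (0.31); the remaining lags stay at or below 0.03.
The dominant spike at lag 3 indicates a seasonal period of 3.

3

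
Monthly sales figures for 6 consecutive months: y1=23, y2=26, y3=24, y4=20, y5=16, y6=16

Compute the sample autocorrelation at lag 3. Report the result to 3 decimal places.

Mean ȳ = (23 + 26 + 24 + 20 + 16 + 16)/6 = 20.8333
Deviations from mean: 2.1667, 5.1667, 3.1667, -0.8333, -4.8333, -4.8333
Σ(y_t−ȳ)(y_{t+3}−ȳ) = (-1.8056) + (-24.9722) + (-15.3056) = -42.0833
Denominator Σ(y_t−ȳ)² = 88.8333
r_3 = -42.0833 / 88.8333 = -0.474

-0.474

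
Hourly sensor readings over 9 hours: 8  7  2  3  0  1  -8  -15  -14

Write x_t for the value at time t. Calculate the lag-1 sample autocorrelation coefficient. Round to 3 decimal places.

Mean x̄ = (8 + 7 + 2 + 3 + 0 + 1 − 8 − 15 − 14)/9 = -1.7778
Numerator Σ_{t=1}^{8}(x_t−x̄)(x_{t+1}−x̄) = 377.0617
Denominator Σ(x_t−x̄)² = 583.5556
r_1 = 377.0617 / 583.5556 = 0.646

0.646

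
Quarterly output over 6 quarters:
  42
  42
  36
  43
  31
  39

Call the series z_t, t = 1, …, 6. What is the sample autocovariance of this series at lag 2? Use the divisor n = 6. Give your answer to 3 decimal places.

4.519

Mean z̄ = (42 + 42 + 36 + 43 + 31 + 39)/6 = 38.8333
Σ_{t=1}^{4}(z_t−z̄)(z_{t+2}−z̄) = 27.1111
γ_2 = 27.1111 / 6 = 4.519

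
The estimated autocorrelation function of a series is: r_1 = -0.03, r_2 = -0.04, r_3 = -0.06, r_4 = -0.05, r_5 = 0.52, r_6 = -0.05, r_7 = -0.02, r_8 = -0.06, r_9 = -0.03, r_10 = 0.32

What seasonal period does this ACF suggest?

The largest autocorrelation is r_5 = 0.52, with a weaker echo at lag 10 (0.32); the remaining lags stay at or below -0.02.
The dominant spike at lag 5 indicates a seasonal period of 5.

5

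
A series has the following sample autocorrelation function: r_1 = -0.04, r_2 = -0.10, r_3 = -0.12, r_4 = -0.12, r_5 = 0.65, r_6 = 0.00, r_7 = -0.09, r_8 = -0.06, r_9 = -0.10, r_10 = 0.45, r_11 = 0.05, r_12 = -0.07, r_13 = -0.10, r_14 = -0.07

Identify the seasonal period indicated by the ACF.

5

The largest autocorrelation is r_5 = 0.65, with a weaker echo at lag 10 (0.45); the remaining lags stay at or below 0.05.
The dominant spike at lag 5 indicates a seasonal period of 5.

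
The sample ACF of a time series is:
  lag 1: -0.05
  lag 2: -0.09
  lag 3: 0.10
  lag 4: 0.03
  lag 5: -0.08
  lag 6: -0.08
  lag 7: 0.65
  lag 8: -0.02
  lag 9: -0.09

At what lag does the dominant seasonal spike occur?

The largest autocorrelation is r_7 = 0.65; the remaining lags stay at or below 0.10.
The dominant spike at lag 7 indicates a seasonal period of 7.

7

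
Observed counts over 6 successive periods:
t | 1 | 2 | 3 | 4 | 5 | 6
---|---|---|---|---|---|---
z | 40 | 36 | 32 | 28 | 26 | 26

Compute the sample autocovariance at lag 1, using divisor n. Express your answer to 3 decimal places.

14.593

Mean z̄ = (40 + 36 + 32 + 28 + 26 + 26)/6 = 31.3333
Σ_{t=1}^{5}(z_t−z̄)(z_{t+1}−z̄) = 87.5556
γ_1 = 87.5556 / 6 = 14.593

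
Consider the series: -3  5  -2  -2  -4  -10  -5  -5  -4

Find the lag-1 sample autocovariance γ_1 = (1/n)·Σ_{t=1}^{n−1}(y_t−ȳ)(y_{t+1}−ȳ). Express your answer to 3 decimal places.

3.802

Mean ȳ = (-3 + 5 − 2 − 2 − 4 − 10 − 5 − 5 − 4)/9 = -3.3333
Σ_{t=1}^{8}(y_t−ȳ)(y_{t+1}−ȳ) = 34.2222
γ_1 = 34.2222 / 9 = 3.802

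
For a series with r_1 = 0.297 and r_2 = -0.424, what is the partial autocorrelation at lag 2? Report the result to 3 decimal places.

φ_{22} = (r_2 − r_1²) / (1 − r_1²)
r_1² = (0.297)² = 0.088209
Numerator = -0.424 − 0.0882 = -0.5122; denominator = 1 − 0.0882 = 0.9118
φ_{22} = -0.5122 / 0.9118 = -0.562

-0.562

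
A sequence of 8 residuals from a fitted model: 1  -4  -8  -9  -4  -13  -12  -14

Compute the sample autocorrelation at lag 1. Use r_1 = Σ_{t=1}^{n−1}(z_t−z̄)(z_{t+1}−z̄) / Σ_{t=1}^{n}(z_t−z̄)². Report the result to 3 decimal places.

0.295

Mean z̄ = (1 − 4 − 8 − 9 − 4 − 13 − 12 − 14)/8 = -7.8750
Σ(z_t−z̄)(z_{t+1}−z̄) = (34.3906) + (-0.4844) + (0.1406) + (-4.3594) + (-19.8594) + (21.1406) + (25.2656) = 56.2344
Denominator Σ(z_t−z̄)² = 190.8750
r_1 = 56.2344 / 190.8750 = 0.295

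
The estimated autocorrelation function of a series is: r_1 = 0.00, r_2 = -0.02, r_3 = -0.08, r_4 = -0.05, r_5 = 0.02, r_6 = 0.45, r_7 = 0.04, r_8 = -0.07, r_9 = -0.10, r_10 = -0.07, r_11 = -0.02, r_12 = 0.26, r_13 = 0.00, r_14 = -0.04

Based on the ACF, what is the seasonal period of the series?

6

The largest autocorrelation is r_6 = 0.45, with a weaker echo at lag 12 (0.26); the remaining lags stay at or below 0.04.
The dominant spike at lag 6 indicates a seasonal period of 6.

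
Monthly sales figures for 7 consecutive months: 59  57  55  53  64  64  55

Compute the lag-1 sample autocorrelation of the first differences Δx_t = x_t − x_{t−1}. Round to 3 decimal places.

-0.046

First differences Δx: -2, -2, -2, 11, 0, -9
Mean of differences = -0.6667
Numerator Σ(Δx_t−Δx̄)(Δx_{t+1}−Δx̄) = -9.7778
Denominator Σ(Δx_t−Δx̄)² = 211.3333
r_1(Δx) = -9.7778 / 211.3333 = -0.046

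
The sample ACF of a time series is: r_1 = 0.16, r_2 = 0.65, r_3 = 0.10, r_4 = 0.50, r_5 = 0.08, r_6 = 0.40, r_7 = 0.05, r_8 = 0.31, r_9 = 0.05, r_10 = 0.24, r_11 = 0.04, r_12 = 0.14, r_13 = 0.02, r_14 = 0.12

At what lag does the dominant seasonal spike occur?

The largest autocorrelation is r_2 = 0.65, with weaker echoes at lags 4 (0.50), 6 (0.40), 8 (0.31) and 10 (0.24); the remaining lags stay at or below 0.16.
The dominant spike at lag 2 indicates a seasonal period of 2.

2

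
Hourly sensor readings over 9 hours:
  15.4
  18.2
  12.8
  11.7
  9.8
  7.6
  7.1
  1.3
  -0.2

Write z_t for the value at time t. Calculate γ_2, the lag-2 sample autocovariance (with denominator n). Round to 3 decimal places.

8.198

Mean z̄ = (15.4 + 18.2 + 12.8 + 11.7 + 9.8 + 7.6 + 7.1 + 1.3 − 0.2)/9 = 9.3000
Σ_{t=1}^{7}(z_t−z̄)(z_{t+2}−z̄) = 73.7800
γ_2 = 73.7800 / 9 = 8.198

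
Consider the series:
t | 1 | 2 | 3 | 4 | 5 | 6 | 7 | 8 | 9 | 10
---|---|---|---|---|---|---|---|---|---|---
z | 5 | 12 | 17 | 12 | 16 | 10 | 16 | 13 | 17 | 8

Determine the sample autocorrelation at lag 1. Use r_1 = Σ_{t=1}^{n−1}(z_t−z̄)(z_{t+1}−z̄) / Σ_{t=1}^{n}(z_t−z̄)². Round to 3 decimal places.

Mean z̄ = (5 + 12 + 17 + 12 + 16 + 10 + 16 + 13 + 17 + 8)/10 = 12.6000
Numerator Σ_{t=1}^{9}(z_t−z̄)(z_{t+1}−z̄) = -37.5600
Denominator Σ(z_t−z̄)² = 148.4000
r_1 = -37.5600 / 148.4000 = -0.253

-0.253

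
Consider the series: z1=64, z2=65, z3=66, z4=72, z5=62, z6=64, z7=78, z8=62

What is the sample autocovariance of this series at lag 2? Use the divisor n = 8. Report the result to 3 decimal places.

Mean z̄ = (64 + 65 + 66 + 72 + 62 + 64 + 78 + 62)/8 = 66.6250
Deviations: -2.6250, -1.6250, -0.6250, 5.3750, -4.6250, -2.6250, 11.3750, -4.6250
Σ_{t=1}^{6}(z_t−z̄)(z_{t+2}−z̄) = -58.7813
γ_2 = -58.7813 / 8 = -7.348

-7.348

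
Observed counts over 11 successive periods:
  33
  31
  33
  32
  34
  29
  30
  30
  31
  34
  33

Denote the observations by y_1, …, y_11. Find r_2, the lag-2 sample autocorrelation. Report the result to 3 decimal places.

0.035

Mean ȳ = (33 + 31 + 33 + 32 + 34 + 29 + 30 + 30 + 31 + 34 + 33)/11 = 31.8182
Numerator Σ_{t=1}^{9}(y_t−ȳ)(y_{t+2}−ȳ) = 1.0248
Denominator Σ(y_t−ȳ)² = 29.6364
r_2 = 1.0248 / 29.6364 = 0.035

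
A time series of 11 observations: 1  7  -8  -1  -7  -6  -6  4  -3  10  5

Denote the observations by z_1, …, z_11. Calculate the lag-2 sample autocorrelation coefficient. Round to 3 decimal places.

Mean z̄ = (1 + 7 − 8 − 1 − 7 − 6 − 6 + 4 − 3 + 10 + 5)/11 = -0.3636
Numerator Σ_{t=1}^{9}(z_t−z̄)(z_{t+2}−z̄) = 97.9174
Denominator Σ(z_t−z̄)² = 384.5455
r_2 = 97.9174 / 384.5455 = 0.255

0.255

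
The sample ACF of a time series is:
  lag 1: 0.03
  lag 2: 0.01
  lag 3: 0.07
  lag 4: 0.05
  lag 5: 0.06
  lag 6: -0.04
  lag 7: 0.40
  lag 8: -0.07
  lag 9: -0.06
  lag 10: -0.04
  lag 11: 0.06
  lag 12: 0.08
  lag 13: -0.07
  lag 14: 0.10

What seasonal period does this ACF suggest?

7

The largest autocorrelation is r_7 = 0.40; the remaining lags stay at or below 0.10.
The dominant spike at lag 7 indicates a seasonal period of 7.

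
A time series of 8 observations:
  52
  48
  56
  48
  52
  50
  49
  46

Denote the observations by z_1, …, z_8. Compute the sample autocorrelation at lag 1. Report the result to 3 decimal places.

-0.412

Mean z̄ = (52 + 48 + 56 + 48 + 52 + 50 + 49 + 46)/8 = 50.1250
Deviations from mean: 1.8750, -2.1250, 5.8750, -2.1250, 1.8750, -0.1250, -1.1250, -4.1250
Numerator Σ_{t=1}^{7}(z_t−z̄)(z_{t+1}−z̄) = -28.3906
Denominator Σ(z_t−z̄)² = 68.8750
r_1 = -28.3906 / 68.8750 = -0.412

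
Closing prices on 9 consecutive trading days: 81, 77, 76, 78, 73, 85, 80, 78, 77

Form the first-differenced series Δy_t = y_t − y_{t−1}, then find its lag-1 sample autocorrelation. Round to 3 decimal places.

First differences Δy: -4, -1, 2, -5, 12, -5, -2, -1
Mean of differences = -0.5000
Numerator Σ(Δy_t−Δȳ)(Δy_{t+1}−Δȳ) = -115.7500
Denominator Σ(Δy_t−Δȳ)² = 218.0000
r_1(Δy) = -115.7500 / 218.0000 = -0.531

-0.531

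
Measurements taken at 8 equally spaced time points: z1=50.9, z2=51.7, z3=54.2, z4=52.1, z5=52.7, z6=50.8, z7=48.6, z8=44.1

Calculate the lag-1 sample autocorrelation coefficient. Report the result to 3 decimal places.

0.381

Mean z̄ = (50.9 + 51.7 + 54.2 + 52.1 + 52.7 + 50.8 + 48.6 + 44.1)/8 = 50.6375
Numerator Σ_{t=1}^{7}(z_t−z̄)(z_{t+1}−z̄) = 25.6148
Denominator Σ(z_t−z̄)² = 67.1988
r_1 = 25.6148 / 67.1988 = 0.381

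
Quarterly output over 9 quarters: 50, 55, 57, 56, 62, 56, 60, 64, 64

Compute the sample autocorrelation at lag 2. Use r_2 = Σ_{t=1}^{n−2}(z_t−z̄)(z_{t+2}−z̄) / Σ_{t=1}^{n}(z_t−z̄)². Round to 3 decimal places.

0.125

Mean z̄ = (50 + 55 + 57 + 56 + 62 + 56 + 60 + 64 + 64)/9 = 58.2222
Σ(z_t−z̄)(z_{t+2}−z̄) = (10.0494) + (7.1605) + (-4.6173) + (4.9383) + (6.7160) + (-12.8395) + (10.2716) = 21.6790
Denominator Σ(z_t−z̄)² = 173.5556
r_2 = 21.6790 / 173.5556 = 0.125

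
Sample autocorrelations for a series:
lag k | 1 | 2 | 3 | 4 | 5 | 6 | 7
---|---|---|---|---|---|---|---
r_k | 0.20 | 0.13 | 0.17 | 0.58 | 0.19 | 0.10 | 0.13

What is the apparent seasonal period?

The largest autocorrelation is r_4 = 0.58; the remaining lags stay at or below 0.20. The elevated value at lag 1 (0.20), dropping to 0.13 at lag 2, reflects decaying short-term dependence rather than seasonality.
The dominant spike at lag 4 indicates a seasonal period of 4.

4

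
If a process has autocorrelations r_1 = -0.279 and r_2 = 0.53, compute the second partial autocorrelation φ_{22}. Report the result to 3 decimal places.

φ_{22} = (r_2 − r_1²) / (1 − r_1²)
r_1² = (-0.279)² = 0.077841
Numerator = 0.53 − 0.0778 = 0.4522; denominator = 1 − 0.0778 = 0.9222
φ_{22} = 0.4522 / 0.9222 = 0.490

0.490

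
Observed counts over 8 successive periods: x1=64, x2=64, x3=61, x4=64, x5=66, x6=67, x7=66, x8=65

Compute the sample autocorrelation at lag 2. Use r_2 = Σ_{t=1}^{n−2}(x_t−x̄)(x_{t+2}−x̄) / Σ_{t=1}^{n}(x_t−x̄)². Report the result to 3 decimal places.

Mean x̄ = (64 + 64 + 61 + 64 + 66 + 67 + 66 + 65)/8 = 64.6250
Deviations from mean: -0.6250, -0.6250, -3.6250, -0.6250, 1.3750, 2.3750, 1.3750, 0.3750
Numerator Σ_{t=1}^{6}(x_t−x̄)(x_{t+2}−x̄) = -1.0313
Denominator Σ(x_t−x̄)² = 23.8750
r_2 = -1.0313 / 23.8750 = -0.043

-0.043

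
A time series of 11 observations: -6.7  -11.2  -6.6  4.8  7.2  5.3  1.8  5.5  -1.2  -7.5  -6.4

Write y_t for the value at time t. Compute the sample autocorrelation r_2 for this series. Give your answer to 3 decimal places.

Mean ȳ = (-6.7 − 11.2 − 6.6 + 4.8 + 7.2 + 5.3 + 1.8 + 5.5 − 1.2 − 7.5 − 6.4)/11 = -1.3636
Numerator Σ_{t=1}^{9}(y_t−ȳ)(y_{t+2}−ȳ) = -6.0499
Denominator Σ(y_t−ȳ)² = 428.5455
r_2 = -6.0499 / 428.5455 = -0.014

-0.014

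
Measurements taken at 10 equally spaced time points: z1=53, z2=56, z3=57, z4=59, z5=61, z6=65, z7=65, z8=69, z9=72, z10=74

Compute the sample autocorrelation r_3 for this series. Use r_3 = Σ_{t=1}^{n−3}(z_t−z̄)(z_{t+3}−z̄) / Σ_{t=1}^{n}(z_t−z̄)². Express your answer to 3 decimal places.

0.138

Mean z̄ = (53 + 56 + 57 + 59 + 61 + 65 + 65 + 69 + 72 + 74)/10 = 63.1000
Σ(z_t−z̄)(z_{t+3}−z̄) = (41.4100) + (14.9100) + (-11.5900) + (-7.7900) + (-12.3900) + (16.9100) + (20.7100) = 62.1700
Denominator Σ(z_t−z̄)² = 450.9000
r_3 = 62.1700 / 450.9000 = 0.138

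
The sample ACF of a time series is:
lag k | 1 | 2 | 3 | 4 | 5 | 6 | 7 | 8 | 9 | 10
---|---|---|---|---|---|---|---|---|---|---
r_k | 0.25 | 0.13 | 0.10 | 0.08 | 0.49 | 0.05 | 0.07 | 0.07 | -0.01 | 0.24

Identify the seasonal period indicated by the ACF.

The largest autocorrelation is r_5 = 0.49; the remaining lags stay at or below 0.25. The elevated value at lag 1 (0.25), dropping to 0.13 at lag 2, reflects decaying short-term dependence rather than seasonality.
The dominant spike at lag 5 indicates a seasonal period of 5.

5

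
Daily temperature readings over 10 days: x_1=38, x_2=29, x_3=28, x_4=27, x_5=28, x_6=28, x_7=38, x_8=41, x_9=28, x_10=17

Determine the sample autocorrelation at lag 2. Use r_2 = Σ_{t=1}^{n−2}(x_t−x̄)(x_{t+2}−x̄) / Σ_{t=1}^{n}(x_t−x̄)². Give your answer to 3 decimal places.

-0.456

Mean x̄ = (38 + 29 + 28 + 27 + 28 + 28 + 38 + 41 + 28 + 17)/10 = 30.2000
Numerator Σ_{t=1}^{8}(x_t−x̄)(x_{t+2}−x̄) = -202.0800
Denominator Σ(x_t−x̄)² = 443.6000
r_2 = -202.0800 / 443.6000 = -0.456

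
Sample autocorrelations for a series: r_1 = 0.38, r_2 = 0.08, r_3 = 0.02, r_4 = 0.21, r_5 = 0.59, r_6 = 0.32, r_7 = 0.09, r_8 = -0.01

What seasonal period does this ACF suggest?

The largest autocorrelation is r_5 = 0.59; the remaining lags stay at or below 0.38. The elevated value at lag 1 (0.38), dropping to 0.08 at lag 2, reflects decaying short-term dependence rather than seasonality.
The dominant spike at lag 5 indicates a seasonal period of 5.

5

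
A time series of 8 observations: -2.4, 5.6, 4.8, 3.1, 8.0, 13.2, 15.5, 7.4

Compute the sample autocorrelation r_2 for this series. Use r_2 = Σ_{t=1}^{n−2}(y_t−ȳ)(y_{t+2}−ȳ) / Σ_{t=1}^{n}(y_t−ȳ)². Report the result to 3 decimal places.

Mean ȳ = (-2.4 + 5.6 + 4.8 + 3.1 + 8.0 + 13.2 + 15.5 + 7.4)/8 = 6.9000
Deviations from mean: -9.3000, -1.3000, -2.1000, -3.8000, 1.1000, 6.3000, 8.6000, 0.5000
Σ(y_t−ȳ)(y_{t+2}−ȳ) = (19.5300) + (4.9400) + (-2.3100) + (-23.9400) + (9.4600) + (3.1500) = 10.8300
Denominator Σ(y_t−ȳ)² = 222.1400
r_2 = 10.8300 / 222.1400 = 0.049

0.049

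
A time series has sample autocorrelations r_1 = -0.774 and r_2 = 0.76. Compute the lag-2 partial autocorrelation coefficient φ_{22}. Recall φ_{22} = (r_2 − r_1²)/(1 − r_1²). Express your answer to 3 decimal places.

0.401

φ_{22} = (r_2 − r_1²) / (1 − r_1²)
r_1² = (-0.774)² = 0.599076
Numerator = 0.76 − 0.5991 = 0.1609; denominator = 1 − 0.5991 = 0.4009
φ_{22} = 0.1609 / 0.4009 = 0.401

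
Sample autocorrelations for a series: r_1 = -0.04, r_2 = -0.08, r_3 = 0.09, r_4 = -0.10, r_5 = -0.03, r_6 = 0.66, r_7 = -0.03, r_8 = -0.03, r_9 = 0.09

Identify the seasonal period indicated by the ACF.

The largest autocorrelation is r_6 = 0.66; the remaining lags stay at or below 0.09.
The dominant spike at lag 6 indicates a seasonal period of 6.

6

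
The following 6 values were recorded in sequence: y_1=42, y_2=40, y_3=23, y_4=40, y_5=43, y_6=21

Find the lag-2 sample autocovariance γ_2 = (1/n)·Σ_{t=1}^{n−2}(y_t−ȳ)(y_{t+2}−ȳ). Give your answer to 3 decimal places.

-37.704

Mean ȳ = (42 + 40 + 23 + 40 + 43 + 21)/6 = 34.8333
Σ_{t=1}^{4}(y_t−ȳ)(y_{t+2}−ȳ) = -226.2222
γ_2 = -226.2222 / 6 = -37.704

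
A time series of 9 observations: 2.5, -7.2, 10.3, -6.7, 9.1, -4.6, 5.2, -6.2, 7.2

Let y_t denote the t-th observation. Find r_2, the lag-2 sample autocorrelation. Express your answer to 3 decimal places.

0.703

Mean ȳ = (2.5 − 7.2 + 10.3 − 6.7 + 9.1 − 4.6 + 5.2 − 6.2 + 7.2)/9 = 1.0667
Numerator Σ_{t=1}^{7}(y_t−ȳ)(y_{t+2}−ȳ) = 295.3578
Denominator Σ(y_t−ȳ)² = 420.1200
r_2 = 295.3578 / 420.1200 = 0.703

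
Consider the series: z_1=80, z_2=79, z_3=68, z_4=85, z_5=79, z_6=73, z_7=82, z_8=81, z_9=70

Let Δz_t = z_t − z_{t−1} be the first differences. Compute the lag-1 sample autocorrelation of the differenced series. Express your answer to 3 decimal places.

First differences Δz: -1, -11, 17, -6, -6, 9, -1, -11
Mean of differences = -1.2500
Numerator Σ(Δz_t−Δz̄)(Δz_{t+1}−Δz̄) = -293.0625
Denominator Σ(Δz_t−Δz̄)² = 673.5000
r_1(Δz) = -293.0625 / 673.5000 = -0.435

-0.435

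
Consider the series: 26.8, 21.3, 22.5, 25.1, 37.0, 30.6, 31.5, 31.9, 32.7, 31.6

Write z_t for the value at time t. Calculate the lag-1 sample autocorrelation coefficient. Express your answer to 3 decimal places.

Mean z̄ = (26.8 + 21.3 + 22.5 + 25.1 + 37.0 + 30.6 + 31.5 + 31.9 + 32.7 + 31.6)/10 = 29.1000
Numerator Σ_{t=1}^{9}(z_t−z̄)(z_{t+1}−z̄) = 105.4700
Denominator Σ(z_t−z̄)² = 223.1600
r_1 = 105.4700 / 223.1600 = 0.473

0.473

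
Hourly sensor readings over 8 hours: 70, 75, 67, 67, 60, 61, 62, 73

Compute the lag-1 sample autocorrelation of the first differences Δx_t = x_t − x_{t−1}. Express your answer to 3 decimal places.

-0.114

First differences Δx: 5, -8, 0, -7, 1, 1, 11
Mean of differences = 0.4286
Numerator Σ(Δx_t−Δx̄)(Δx_{t+1}−Δx̄) = -29.6122
Denominator Σ(Δx_t−Δx̄)² = 259.7143
r_1(Δx) = -29.6122 / 259.7143 = -0.114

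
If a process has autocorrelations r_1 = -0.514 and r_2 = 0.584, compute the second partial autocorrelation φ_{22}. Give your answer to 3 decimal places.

0.435

φ_{22} = (r_2 − r_1²) / (1 − r_1²)
r_1² = (-0.514)² = 0.264196
Numerator = 0.584 − 0.2642 = 0.3198; denominator = 1 − 0.2642 = 0.7358
φ_{22} = 0.3198 / 0.7358 = 0.435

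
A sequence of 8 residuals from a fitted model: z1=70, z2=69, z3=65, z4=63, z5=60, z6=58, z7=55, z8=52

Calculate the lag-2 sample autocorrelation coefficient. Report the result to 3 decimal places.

Mean z̄ = (70 + 69 + 65 + 63 + 60 + 58 + 55 + 52)/8 = 61.5000
Deviations from mean: 8.5000, 7.5000, 3.5000, 1.5000, -1.5000, -3.5000, -6.5000, -9.5000
Numerator Σ_{t=1}^{6}(z_t−z̄)(z_{t+2}−z̄) = 73.5000
Denominator Σ(z_t−z̄)² = 290.0000
r_2 = 73.5000 / 290.0000 = 0.253

0.253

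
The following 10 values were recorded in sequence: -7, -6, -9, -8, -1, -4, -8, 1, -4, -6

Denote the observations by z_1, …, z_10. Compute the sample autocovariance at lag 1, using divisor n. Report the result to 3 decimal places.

Mean z̄ = (-7 − 6 − 9 − 8 − 1 − 4 − 8 + 1 − 4 − 6)/10 = -5.2000
Σ_{t=1}^{9}(z_t−z̄)(z_{t+1}−z̄) = -5.8400
γ_1 = -5.8400 / 10 = -0.584

-0.584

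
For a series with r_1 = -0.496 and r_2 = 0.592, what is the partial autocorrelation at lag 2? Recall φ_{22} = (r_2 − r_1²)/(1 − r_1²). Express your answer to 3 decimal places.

0.459

φ_{22} = (r_2 − r_1²) / (1 − r_1²)
r_1² = (-0.496)² = 0.246016
Numerator = 0.592 − 0.2460 = 0.3460; denominator = 1 − 0.2460 = 0.7540
φ_{22} = 0.3460 / 0.7540 = 0.459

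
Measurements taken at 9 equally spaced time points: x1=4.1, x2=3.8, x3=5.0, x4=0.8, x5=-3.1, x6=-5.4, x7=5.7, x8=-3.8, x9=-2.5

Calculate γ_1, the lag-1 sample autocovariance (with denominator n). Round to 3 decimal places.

Mean x̄ = (4.1 + 3.8 + 5.0 + 0.8 − 3.1 − 5.4 + 5.7 − 3.8 − 2.5)/9 = 0.5111
Σ_{t=1}^{8}(x_t−x̄)(x_{t+1}−x̄) = 8.1054
γ_1 = 8.1054 / 9 = 0.901

0.901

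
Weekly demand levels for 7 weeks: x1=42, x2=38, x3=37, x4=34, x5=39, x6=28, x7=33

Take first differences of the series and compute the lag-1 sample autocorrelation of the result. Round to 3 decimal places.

First differences Δx: -4, -1, -3, 5, -11, 5
Mean of differences = -1.5000
Numerator Σ(Δx_t−Δx̄)(Δx_{t+1}−Δx̄) = -135.2500
Denominator Σ(Δx_t−Δx̄)² = 183.5000
r_1(Δx) = -135.2500 / 183.5000 = -0.737

-0.737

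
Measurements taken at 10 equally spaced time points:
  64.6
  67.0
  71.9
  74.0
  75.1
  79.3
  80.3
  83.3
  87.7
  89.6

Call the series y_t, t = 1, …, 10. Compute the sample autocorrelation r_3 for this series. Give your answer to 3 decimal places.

Mean ȳ = (64.6 + 67.0 + 71.9 + 74.0 + 75.1 + 79.3 + 80.3 + 83.3 + 87.7 + 89.6)/10 = 77.2800
Σ(y_t−ȳ)(y_{t+3}−ȳ) = (41.5904) + (22.4104) + (-10.8676) + (-9.9056) + (-13.1236) + (21.0484) + (37.2064) = 88.3588
Denominator Σ(y_t−ȳ)² = 620.7160
r_3 = 88.3588 / 620.7160 = 0.142

0.142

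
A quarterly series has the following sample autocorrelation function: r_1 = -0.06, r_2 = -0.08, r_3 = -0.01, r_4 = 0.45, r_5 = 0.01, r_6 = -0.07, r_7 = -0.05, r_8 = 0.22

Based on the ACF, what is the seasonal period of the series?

4

The largest autocorrelation is r_4 = 0.45, with a weaker echo at lag 8 (0.22); the remaining lags stay at or below 0.01.
The dominant spike at lag 4 indicates a seasonal period of 4.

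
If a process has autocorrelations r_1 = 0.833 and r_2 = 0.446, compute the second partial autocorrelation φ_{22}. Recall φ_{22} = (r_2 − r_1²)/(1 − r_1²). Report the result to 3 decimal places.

φ_{22} = (r_2 − r_1²) / (1 − r_1²)
r_1² = (0.833)² = 0.693889
Numerator = 0.446 − 0.6939 = -0.2479; denominator = 1 − 0.6939 = 0.3061
φ_{22} = -0.2479 / 0.3061 = -0.810

-0.810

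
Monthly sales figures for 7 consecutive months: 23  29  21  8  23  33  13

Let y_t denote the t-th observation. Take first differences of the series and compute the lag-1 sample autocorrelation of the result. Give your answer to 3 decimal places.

First differences Δy: 6, -8, -13, 15, 10, -20
Mean of differences = -1.6667
Numerator Σ(Δy_t−Δȳ)(Δy_{t+1}−Δȳ) = -185.1111
Denominator Σ(Δy_t−Δȳ)² = 977.3333
r_1(Δy) = -185.1111 / 977.3333 = -0.189

-0.189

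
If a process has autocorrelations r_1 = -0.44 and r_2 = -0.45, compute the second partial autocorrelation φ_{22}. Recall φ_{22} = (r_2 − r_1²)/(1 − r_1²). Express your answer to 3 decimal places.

φ_{22} = (r_2 − r_1²) / (1 − r_1²)
r_1² = (-0.44)² = 0.1936
Numerator = -0.45 − 0.1936 = -0.6436; denominator = 1 − 0.1936 = 0.8064
φ_{22} = -0.6436 / 0.8064 = -0.798

-0.798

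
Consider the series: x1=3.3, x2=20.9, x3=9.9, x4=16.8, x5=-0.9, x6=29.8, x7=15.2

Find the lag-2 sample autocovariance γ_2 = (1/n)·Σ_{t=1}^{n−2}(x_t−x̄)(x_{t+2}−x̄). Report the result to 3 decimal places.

Mean x̄ = (3.3 + 20.9 + 9.9 + 16.8 − 0.9 + 29.8 + 15.2)/7 = 13.5714
Σ_{t=1}^{5}(x_t−x̄)(x_{t+2}−x̄) = 143.3298
γ_2 = 143.3298 / 7 = 20.476

20.476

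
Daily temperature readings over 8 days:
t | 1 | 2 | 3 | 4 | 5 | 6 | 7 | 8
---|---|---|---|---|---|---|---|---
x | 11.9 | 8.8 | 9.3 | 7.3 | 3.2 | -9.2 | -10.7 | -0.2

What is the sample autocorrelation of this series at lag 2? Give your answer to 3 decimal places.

Mean x̄ = (11.9 + 8.8 + 9.3 + 7.3 + 3.2 − 9.2 − 10.7 − 0.2)/8 = 2.5500
Σ(x_t−x̄)(x_{t+2}−x̄) = (63.1125) + (29.6875) + (4.3875) + (-55.8125) + (-8.6125) + (32.3125) = 65.0750
Denominator Σ(x_t−x̄)² = 516.2200
r_2 = 65.0750 / 516.2200 = 0.126

0.126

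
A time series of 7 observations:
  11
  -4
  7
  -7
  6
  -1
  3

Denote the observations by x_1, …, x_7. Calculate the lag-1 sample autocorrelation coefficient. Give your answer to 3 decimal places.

-0.718

Mean x̄ = (11 − 4 + 7 − 7 + 6 − 1 + 3)/7 = 2.1429
Deviations from mean: 8.8571, -6.1429, 4.8571, -9.1429, 3.8571, -3.1429, 0.8571
Numerator Σ_{t=1}^{6}(x_t−x̄)(x_{t+1}−x̄) = -178.7347
Denominator Σ(x_t−x̄)² = 248.8571
r_1 = -178.7347 / 248.8571 = -0.718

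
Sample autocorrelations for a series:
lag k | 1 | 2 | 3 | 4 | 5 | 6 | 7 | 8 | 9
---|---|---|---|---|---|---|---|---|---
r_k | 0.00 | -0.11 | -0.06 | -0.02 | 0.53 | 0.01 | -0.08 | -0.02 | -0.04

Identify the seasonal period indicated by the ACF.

The largest autocorrelation is r_5 = 0.53; the remaining lags stay at or below 0.01.
The dominant spike at lag 5 indicates a seasonal period of 5.

5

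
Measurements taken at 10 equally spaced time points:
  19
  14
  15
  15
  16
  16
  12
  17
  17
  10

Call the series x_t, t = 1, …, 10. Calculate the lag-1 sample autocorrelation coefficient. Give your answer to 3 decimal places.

-0.299

Mean x̄ = (19 + 14 + 15 + 15 + 16 + 16 + 12 + 17 + 17 + 10)/10 = 15.1000
Numerator Σ_{t=1}^{9}(x_t−x̄)(x_{t+1}−x̄) = -18.2100
Denominator Σ(x_t−x̄)² = 60.9000
r_1 = -18.2100 / 60.9000 = -0.299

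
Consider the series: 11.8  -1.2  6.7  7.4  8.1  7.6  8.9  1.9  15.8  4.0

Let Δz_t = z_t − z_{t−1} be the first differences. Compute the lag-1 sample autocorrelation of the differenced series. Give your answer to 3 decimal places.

-0.581

First differences Δz: -13.0, 7.9, 0.7, 0.7, -0.5, 1.3, -7.0, 13.9, -11.8
Mean of differences = -0.8667
Numerator Σ(Δz_t−Δz̄)(Δz_{t+1}−Δz̄) = -354.1178
Denominator Σ(Δz_t−Δz̄)² = 609.0200
r_1(Δz) = -354.1178 / 609.0200 = -0.581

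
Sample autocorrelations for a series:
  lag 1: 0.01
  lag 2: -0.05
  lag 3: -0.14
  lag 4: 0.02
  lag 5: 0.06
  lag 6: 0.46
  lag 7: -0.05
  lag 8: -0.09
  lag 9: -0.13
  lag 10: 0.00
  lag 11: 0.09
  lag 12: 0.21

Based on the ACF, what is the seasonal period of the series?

6

The largest autocorrelation is r_6 = 0.46, with a weaker echo at lag 12 (0.21); the remaining lags stay at or below 0.09.
The dominant spike at lag 6 indicates a seasonal period of 6.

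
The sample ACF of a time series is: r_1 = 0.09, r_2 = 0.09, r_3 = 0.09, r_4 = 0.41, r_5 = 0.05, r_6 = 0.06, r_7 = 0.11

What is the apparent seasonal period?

4

The largest autocorrelation is r_4 = 0.41; the remaining lags stay at or below 0.11.
The dominant spike at lag 4 indicates a seasonal period of 4.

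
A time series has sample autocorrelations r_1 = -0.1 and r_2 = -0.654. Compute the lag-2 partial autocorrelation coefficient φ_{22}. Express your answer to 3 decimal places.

φ_{22} = (r_2 − r_1²) / (1 − r_1²)
r_1² = (-0.1)² = 0.01
Numerator = -0.654 − 0.0100 = -0.6640; denominator = 1 − 0.0100 = 0.9900
φ_{22} = -0.6640 / 0.9900 = -0.671

-0.671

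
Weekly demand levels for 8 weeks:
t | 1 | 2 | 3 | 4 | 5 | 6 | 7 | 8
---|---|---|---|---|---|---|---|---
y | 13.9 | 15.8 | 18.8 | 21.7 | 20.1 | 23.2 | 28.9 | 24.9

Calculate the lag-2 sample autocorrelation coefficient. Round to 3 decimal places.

Mean ȳ = (13.9 + 15.8 + 18.8 + 21.7 + 20.1 + 23.2 + 28.9 + 24.9)/8 = 20.9125
Deviations from mean: -7.0125, -5.1125, -2.1125, 0.7875, -0.8125, 2.2875, 7.9875, 3.9875
Numerator Σ_{t=1}^{6}(y_t−ȳ)(y_{t+2}−ȳ) = 16.9372
Denominator Σ(y_t−ȳ)² = 165.9888
r_2 = 16.9372 / 165.9888 = 0.102

0.102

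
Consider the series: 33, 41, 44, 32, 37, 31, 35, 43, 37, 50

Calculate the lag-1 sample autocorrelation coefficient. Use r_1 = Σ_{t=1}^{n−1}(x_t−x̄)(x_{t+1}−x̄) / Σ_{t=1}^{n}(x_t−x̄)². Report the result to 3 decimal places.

Mean x̄ = (33 + 41 + 44 + 32 + 37 + 31 + 35 + 43 + 37 + 50)/10 = 38.3000
Numerator Σ_{t=1}^{9}(x_t−x̄)(x_{t+1}−x̄) = -29.8900
Denominator Σ(x_t−x̄)² = 334.1000
r_1 = -29.8900 / 334.1000 = -0.089

-0.089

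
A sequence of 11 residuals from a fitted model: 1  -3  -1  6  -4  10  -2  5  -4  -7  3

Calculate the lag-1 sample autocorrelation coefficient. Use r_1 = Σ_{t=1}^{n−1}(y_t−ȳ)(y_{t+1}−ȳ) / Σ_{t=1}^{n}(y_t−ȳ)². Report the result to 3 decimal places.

Mean ȳ = (1 − 3 − 1 + 6 − 4 + 10 − 2 + 5 − 4 − 7 + 3)/11 = 0.3636
Numerator Σ_{t=1}^{10}(y_t−ȳ)(y_{t+1}−ȳ) = -113.1322
Denominator Σ(y_t−ȳ)² = 264.5455
r_1 = -113.1322 / 264.5455 = -0.428

-0.428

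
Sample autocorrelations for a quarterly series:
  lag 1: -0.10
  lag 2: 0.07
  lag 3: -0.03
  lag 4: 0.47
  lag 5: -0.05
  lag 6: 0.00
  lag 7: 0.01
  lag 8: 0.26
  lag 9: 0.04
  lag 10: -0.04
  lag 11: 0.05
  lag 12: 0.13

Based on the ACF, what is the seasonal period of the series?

The largest autocorrelation is r_4 = 0.47, with a weaker echo at lag 8 (0.26); the remaining lags stay at or below 0.13.
The dominant spike at lag 4 indicates a seasonal period of 4.

4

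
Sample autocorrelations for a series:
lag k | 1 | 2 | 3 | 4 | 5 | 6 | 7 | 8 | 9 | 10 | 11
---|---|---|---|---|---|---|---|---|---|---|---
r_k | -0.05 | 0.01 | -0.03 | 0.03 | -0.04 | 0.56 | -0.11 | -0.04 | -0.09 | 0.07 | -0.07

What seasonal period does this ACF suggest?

6

The largest autocorrelation is r_6 = 0.56; the remaining lags stay at or below 0.07.
The dominant spike at lag 6 indicates a seasonal period of 6.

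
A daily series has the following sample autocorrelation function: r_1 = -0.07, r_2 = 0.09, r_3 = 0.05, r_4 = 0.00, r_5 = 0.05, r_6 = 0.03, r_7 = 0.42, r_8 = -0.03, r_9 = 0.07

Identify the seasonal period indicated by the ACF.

7

The largest autocorrelation is r_7 = 0.42; the remaining lags stay at or below 0.09.
The dominant spike at lag 7 indicates a seasonal period of 7.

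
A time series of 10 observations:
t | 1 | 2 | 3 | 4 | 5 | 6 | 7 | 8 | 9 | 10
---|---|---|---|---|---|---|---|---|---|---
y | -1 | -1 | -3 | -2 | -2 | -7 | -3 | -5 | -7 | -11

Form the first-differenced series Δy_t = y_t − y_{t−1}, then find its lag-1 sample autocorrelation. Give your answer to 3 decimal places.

-0.440

First differences Δy: 0, -2, 1, 0, -5, 4, -2, -2, -4
Mean of differences = -1.1111
Numerator Σ(Δy_t−Δȳ)(Δy_{t+1}−Δȳ) = -25.9012
Denominator Σ(Δy_t−Δȳ)² = 58.8889
r_1(Δy) = -25.9012 / 58.8889 = -0.440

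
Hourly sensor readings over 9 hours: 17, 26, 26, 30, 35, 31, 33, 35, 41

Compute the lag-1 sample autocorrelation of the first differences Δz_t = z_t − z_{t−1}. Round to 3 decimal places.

First differences Δz: 9, 0, 4, 5, -4, 2, 2, 6
Mean of differences = 3.0000
Numerator Σ(Δz_t−Δz̄)(Δz_{t+1}−Δz̄) = -28.0000
Denominator Σ(Δz_t−Δz̄)² = 110.0000
r_1(Δz) = -28.0000 / 110.0000 = -0.255

-0.255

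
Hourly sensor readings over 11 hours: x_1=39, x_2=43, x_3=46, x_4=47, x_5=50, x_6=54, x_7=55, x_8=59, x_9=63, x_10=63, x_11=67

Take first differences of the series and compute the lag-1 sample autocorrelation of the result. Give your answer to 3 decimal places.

First differences Δx: 4, 3, 1, 3, 4, 1, 4, 4, 0, 4
Mean of differences = 2.8000
Numerator Σ(Δx_t−Δx̄)(Δx_{t+1}−Δx̄) = -9.8400
Denominator Σ(Δx_t−Δx̄)² = 21.6000
r_1(Δx) = -9.8400 / 21.6000 = -0.456

-0.456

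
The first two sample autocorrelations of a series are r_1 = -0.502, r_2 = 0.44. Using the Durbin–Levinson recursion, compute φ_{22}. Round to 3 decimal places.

0.251

φ_{22} = (r_2 − r_1²) / (1 − r_1²)
r_1² = (-0.502)² = 0.252004
Numerator = 0.44 − 0.2520 = 0.1880; denominator = 1 − 0.2520 = 0.7480
φ_{22} = 0.1880 / 0.7480 = 0.251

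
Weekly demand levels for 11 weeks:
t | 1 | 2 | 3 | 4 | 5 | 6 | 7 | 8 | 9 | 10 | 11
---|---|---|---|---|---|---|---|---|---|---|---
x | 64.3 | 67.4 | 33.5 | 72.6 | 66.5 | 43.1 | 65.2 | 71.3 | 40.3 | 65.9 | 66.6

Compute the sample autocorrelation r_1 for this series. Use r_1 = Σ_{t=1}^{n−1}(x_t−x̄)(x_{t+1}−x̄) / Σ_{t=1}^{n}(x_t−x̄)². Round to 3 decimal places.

Mean x̄ = (64.3 + 67.4 + 33.5 + 72.6 + 66.5 + 43.1 + 65.2 + 71.3 + 40.3 + 65.9 + 66.6)/11 = 59.7000
Numerator Σ_{t=1}^{10}(x_t−x̄)(x_{t+1}−x̄) = -859.5000
Denominator Σ(x_t−x̄)² = 1882.3200
r_1 = -859.5000 / 1882.3200 = -0.457

-0.457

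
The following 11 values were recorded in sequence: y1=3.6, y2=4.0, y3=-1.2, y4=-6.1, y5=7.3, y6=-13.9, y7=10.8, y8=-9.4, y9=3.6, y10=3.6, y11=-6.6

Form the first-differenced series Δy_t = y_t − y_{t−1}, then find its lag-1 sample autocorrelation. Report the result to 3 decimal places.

-0.823

First differences Δy: 0.4, -5.2, -4.9, 13.4, -21.2, 24.7, -20.2, 13.0, 0.0, -10.2
Mean of differences = -1.0200
Numerator Σ(Δy_t−Δȳ)(Δy_{t+1}−Δȳ) = -1612.9684
Denominator Σ(Δy_t−Δȳ)² = 1960.9760
r_1(Δy) = -1612.9684 / 1960.9760 = -0.823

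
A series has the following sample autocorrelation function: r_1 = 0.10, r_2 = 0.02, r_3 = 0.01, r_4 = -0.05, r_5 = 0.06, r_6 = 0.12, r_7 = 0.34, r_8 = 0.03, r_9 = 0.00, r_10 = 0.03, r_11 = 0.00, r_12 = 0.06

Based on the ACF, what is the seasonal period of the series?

7

The largest autocorrelation is r_7 = 0.34; the remaining lags stay at or below 0.12.
The dominant spike at lag 7 indicates a seasonal period of 7.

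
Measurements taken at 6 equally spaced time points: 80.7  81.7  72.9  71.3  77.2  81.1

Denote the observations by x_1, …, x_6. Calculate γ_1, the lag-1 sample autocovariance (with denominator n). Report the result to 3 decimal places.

3.884

Mean x̄ = (80.7 + 81.7 + 72.9 + 71.3 + 77.2 + 81.1)/6 = 77.4833
Σ_{t=1}^{5}(x_t−x̄)(x_{t+1}−x̄) = 23.3047
γ_1 = 23.3047 / 6 = 3.884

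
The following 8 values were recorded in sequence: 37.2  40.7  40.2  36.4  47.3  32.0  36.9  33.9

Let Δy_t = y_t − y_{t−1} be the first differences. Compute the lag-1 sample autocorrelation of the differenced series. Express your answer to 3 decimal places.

First differences Δy: 3.5, -0.5, -3.8, 10.9, -15.3, 4.9, -3.0
Mean of differences = -0.4714
Numerator Σ(Δy_t−Δȳ)(Δy_{t+1}−Δȳ) = -299.7237
Denominator Σ(Δy_t−Δȳ)² = 411.2943
r_1(Δy) = -299.7237 / 411.2943 = -0.729

-0.729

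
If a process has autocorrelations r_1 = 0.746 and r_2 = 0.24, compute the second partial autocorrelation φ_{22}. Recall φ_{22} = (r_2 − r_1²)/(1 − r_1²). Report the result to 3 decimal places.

φ_{22} = (r_2 − r_1²) / (1 − r_1²)
r_1² = (0.746)² = 0.556516
Numerator = 0.24 − 0.5565 = -0.3165; denominator = 1 − 0.5565 = 0.4435
φ_{22} = -0.3165 / 0.4435 = -0.714

-0.714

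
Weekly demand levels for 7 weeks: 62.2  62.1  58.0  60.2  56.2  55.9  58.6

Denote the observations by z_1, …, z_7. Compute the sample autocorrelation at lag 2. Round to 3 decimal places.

Mean z̄ = (62.2 + 62.1 + 58.0 + 60.2 + 56.2 + 55.9 + 58.6)/7 = 59.0286
Numerator Σ_{t=1}^{5}(z_t−z̄)(z_{t+2}−z̄) = 0.7927
Denominator Σ(z_t−z̄)² = 39.8943
r_2 = 0.7927 / 39.8943 = 0.020

0.020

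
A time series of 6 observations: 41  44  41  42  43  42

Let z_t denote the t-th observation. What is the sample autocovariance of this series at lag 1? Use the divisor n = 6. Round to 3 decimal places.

-0.727

Mean z̄ = (41 + 44 + 41 + 42 + 43 + 42)/6 = 42.1667
Σ_{t=1}^{5}(z_t−z̄)(z_{t+1}−z̄) = -4.3611
γ_1 = -4.3611 / 6 = -0.727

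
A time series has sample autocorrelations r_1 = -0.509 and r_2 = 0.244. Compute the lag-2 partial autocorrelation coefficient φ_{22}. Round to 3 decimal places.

φ_{22} = (r_2 − r_1²) / (1 − r_1²)
r_1² = (-0.509)² = 0.259081
Numerator = 0.244 − 0.2591 = -0.0151; denominator = 1 − 0.2591 = 0.7409
φ_{22} = -0.0151 / 0.7409 = -0.020

-0.020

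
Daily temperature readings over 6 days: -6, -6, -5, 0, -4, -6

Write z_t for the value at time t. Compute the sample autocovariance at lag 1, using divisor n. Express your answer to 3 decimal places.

0.375

Mean z̄ = (-6 − 6 − 5 + 0 − 4 − 6)/6 = -4.5000
Deviations: -1.5000, -1.5000, -0.5000, 4.5000, 0.5000, -1.5000
Σ_{t=1}^{5}(z_t−z̄)(z_{t+1}−z̄) = 2.2500
γ_1 = 2.2500 / 6 = 0.375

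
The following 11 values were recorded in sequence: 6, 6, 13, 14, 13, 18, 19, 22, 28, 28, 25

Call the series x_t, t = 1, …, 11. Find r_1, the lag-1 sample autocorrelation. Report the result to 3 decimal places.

0.741

Mean x̄ = (6 + 6 + 13 + 14 + 13 + 18 + 19 + 22 + 28 + 28 + 25)/11 = 17.4545
Numerator Σ_{t=1}^{10}(x_t−x̄)(x_{t+1}−x̄) = 457.1570
Denominator Σ(x_t−x̄)² = 616.7273
r_1 = 457.1570 / 616.7273 = 0.741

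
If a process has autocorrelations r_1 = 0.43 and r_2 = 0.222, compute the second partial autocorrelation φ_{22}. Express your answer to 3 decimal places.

0.046

φ_{22} = (r_2 − r_1²) / (1 − r_1²)
r_1² = (0.43)² = 0.1849
Numerator = 0.222 − 0.1849 = 0.0371; denominator = 1 − 0.1849 = 0.8151
φ_{22} = 0.0371 / 0.8151 = 0.046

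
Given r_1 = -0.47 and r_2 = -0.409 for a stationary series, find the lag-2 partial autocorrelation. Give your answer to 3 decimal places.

-0.808

φ_{22} = (r_2 − r_1²) / (1 − r_1²)
r_1² = (-0.47)² = 0.2209
Numerator = -0.409 − 0.2209 = -0.6299; denominator = 1 − 0.2209 = 0.7791
φ_{22} = -0.6299 / 0.7791 = -0.808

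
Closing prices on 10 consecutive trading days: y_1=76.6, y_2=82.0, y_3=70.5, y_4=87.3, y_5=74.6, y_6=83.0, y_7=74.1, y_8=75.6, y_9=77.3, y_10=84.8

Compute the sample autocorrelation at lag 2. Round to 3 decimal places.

0.414

Mean ȳ = (76.6 + 82.0 + 70.5 + 87.3 + 74.6 + 83.0 + 74.1 + 75.6 + 77.3 + 84.8)/10 = 78.5800
Numerator Σ_{t=1}^{8}(y_t−ȳ)(y_{t+2}−ȳ) = 108.3792
Denominator Σ(y_t−ȳ)² = 261.5960
r_2 = 108.3792 / 261.5960 = 0.414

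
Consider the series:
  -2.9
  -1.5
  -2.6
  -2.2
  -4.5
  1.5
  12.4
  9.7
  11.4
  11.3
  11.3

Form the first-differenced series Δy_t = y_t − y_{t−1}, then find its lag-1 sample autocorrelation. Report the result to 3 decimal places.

First differences Δy: 1.4, -1.1, 0.4, -2.3, 6.0, 10.9, -2.7, 1.7, -0.1, 0.0
Mean of differences = 1.4200
Numerator Σ(Δy_t−Δȳ)(Δy_{t+1}−Δȳ) = -5.6824
Denominator Σ(Δy_t−Δȳ)² = 153.4560
r_1(Δy) = -5.6824 / 153.4560 = -0.037

-0.037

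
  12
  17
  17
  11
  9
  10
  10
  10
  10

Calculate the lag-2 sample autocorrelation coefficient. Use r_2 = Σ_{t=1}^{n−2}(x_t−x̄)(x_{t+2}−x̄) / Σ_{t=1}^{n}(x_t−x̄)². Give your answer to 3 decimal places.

-0.063

Mean x̄ = (12 + 17 + 17 + 11 + 9 + 10 + 10 + 10 + 10)/9 = 11.7778
Σ(x_t−x̄)(x_{t+2}−x̄) = (1.1605) + (-4.0617) + (-14.5062) + (1.3827) + (4.9383) + (3.1605) + (3.1605) = -4.7654
Denominator Σ(x_t−x̄)² = 75.5556
r_2 = -4.7654 / 75.5556 = -0.063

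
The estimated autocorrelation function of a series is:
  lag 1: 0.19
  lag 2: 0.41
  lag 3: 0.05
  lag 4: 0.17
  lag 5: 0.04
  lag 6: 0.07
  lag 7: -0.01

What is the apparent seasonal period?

The largest autocorrelation is r_2 = 0.41; the remaining lags stay at or below 0.19.
The dominant spike at lag 2 indicates a seasonal period of 2.

2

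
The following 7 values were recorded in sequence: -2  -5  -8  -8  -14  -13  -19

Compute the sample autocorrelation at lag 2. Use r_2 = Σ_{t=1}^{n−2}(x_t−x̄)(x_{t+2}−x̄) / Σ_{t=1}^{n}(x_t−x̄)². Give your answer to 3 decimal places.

Mean x̄ = (-2 − 5 − 8 − 8 − 14 − 13 − 19)/7 = -9.8571
Deviations from mean: 7.8571, 4.8571, 1.8571, 1.8571, -4.1429, -3.1429, -9.1429
Σ(x_t−x̄)(x_{t+2}−x̄) = (14.5918) + (9.0204) + (-7.6939) + (-5.8367) + (37.8776) = 47.9592
Denominator Σ(x_t−x̄)² = 202.8571
r_2 = 47.9592 / 202.8571 = 0.236

0.236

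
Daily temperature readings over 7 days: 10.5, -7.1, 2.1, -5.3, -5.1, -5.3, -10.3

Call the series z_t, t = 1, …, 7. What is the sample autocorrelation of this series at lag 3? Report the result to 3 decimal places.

Mean z̄ = (10.5 − 7.1 + 2.1 − 5.3 − 5.1 − 5.3 − 10.3)/7 = -2.9286
Deviations from mean: 13.4286, -4.1714, 5.0286, -2.3714, -2.1714, -2.3714, -7.3714
Numerator Σ_{t=1}^{4}(z_t−z̄)(z_{t+3}−z̄) = -17.2310
Denominator Σ(z_t−z̄)² = 293.3143
r_3 = -17.2310 / 293.3143 = -0.059

-0.059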